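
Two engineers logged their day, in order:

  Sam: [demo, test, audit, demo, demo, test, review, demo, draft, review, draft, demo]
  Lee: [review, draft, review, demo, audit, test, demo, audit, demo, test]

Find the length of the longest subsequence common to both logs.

Match demo at Sam[1]=Lee[4], then test at Sam[2]=Lee[6], then audit at Sam[3]=Lee[8], then demo at Sam[5]=Lee[9], then test at Sam[6]=Lee[10] — 5 tasks in the same relative order in both. Since dp[12][10] = 5, nothing longer is possible.

5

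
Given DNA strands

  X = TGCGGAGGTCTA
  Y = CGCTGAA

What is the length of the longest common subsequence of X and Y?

5

Pick G [2,2] → C [3,3] → G [5,5] → A [6,6] → A [12,7]; all 5 bases appear in both, in order. Since dp[12][7] = 5, nothing longer is possible.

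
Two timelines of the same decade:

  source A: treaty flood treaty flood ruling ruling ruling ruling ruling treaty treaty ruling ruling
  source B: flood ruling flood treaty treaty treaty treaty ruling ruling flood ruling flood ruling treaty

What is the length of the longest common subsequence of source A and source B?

7

One common subsequence of length 7: treaty [1,6], then treaty [3,7], then ruling [5,8], then ruling [6,9], then ruling [7,11], then ruling [9,13], then treaty [11,14]. dp[13][14] = 7 confirms this is the maximum.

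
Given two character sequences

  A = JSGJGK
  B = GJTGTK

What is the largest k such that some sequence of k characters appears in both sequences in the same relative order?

Let dp[i][j] be the LCS length of the first i characters of A and the first j characters of B. dp[i][j] = dp[i-1][j-1]+1 when the i-th and j-th characters match, else max(dp[i-1][j], dp[i][j-1]).
    ·  G  J  T  G  T  K
 ·  0  0  0  0  0  0  0
 J  0  0  1  1  1  1  1
 S  0  0  1  1  1  1  1
 G  0  1  1  1  2  2  2
 J  0  1  2  2  2  2  2
 G  0  1  2  2  3  3  3
 K  0  1  2  2  3  3  4
dp[6][6] = 4. One LCS (by backtracking along matches): GJGK.

4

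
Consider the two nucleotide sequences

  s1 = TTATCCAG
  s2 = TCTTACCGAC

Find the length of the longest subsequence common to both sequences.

Match T (s1 #1, s2 #3); then T (s1 #2, s2 #4); then A (s1 #3, s2 #5); then C (s1 #5, s2 #6); then C (s1 #6, s2 #7); then A (s1 #7, s2 #9) — 6 bases in the same relative order in both. dp[8][10] = 6 confirms this is the maximum.

6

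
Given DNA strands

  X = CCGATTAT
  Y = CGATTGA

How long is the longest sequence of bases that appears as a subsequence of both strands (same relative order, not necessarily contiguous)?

Let dp[i][j] be the LCS length of the first i bases of X and the first j bases of Y. dp[i][j] = dp[i-1][j-1]+1 when the i-th and j-th bases match, else max(dp[i-1][j], dp[i][j-1]).
    ·  C  G  A  T  T  G  A
 ·  0  0  0  0  0  0  0  0
 C  0  1  1  1  1  1  1  1
 C  0  1  1  1  1  1  1  1
 G  0  1  2  2  2  2  2  2
 A  0  1  2  3  3  3  3  3
 T  0  1  2  3  4  4  4  4
 T  0  1  2  3  4  5  5  5
 A  0  1  2  3  4  5  5  6
 T  0  1  2  3  4  5  5  6
dp[8][7] = 6. One LCS (by backtracking along matches): CGATTA.

6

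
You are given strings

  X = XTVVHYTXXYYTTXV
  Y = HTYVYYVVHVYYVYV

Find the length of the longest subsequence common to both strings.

8

One common subsequence of length 8: T (X #2, Y #2), V (X #3, Y #7), V (X #4, Y #8), H (X #5, Y #9), Y (X #6, Y #11), Y (X #10, Y #12), Y (X #11, Y #14), V (X #15, Y #15). Since dp[15][15] = 8, nothing longer is possible.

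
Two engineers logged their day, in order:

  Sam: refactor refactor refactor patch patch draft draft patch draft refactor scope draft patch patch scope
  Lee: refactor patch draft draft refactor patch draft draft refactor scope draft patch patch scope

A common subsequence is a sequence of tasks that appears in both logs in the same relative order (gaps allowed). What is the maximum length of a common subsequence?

Match refactor (Sam #3, Lee #1); then patch (Sam #5, Lee #2); then draft (Sam #6, Lee #3); then draft (Sam #7, Lee #4); then patch (Sam #8, Lee #6); then draft (Sam #9, Lee #8); then refactor (Sam #10, Lee #9); then scope (Sam #11, Lee #10); then draft (Sam #12, Lee #11); then patch (Sam #13, Lee #12); then patch (Sam #14, Lee #13); then scope (Sam #15, Lee #14) — 12 tasks in the same relative order in both, and the DP table's final entry dp[15][14] is also 12, so no common subsequence is longer.

12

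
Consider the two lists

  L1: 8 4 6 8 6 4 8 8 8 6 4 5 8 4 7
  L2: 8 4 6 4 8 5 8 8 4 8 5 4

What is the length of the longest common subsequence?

Match 8 (L1 #1, L2 #1) → 4 (L1 #2, L2 #2) → 6 (L1 #5, L2 #3) → 4 (L1 #6, L2 #4) → 8 (L1 #7, L2 #5) → 8 (L1 #8, L2 #7) → 8 (L1 #9, L2 #8) → 4 (L1 #11, L2 #9) → 5 (L1 #12, L2 #11) → 4 (L1 #14, L2 #12) — 10 values in the same relative order in both, and the DP table's final entry dp[15][12] is also 10, so no common subsequence is longer.

10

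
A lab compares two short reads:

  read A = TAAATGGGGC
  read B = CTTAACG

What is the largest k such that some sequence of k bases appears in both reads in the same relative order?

4

Let dp[i][j] be the LCS length of the first i bases of read A and the first j bases of read B. dp[i][j] = dp[i-1][j-1]+1 when the i-th and j-th bases match, else max(dp[i-1][j], dp[i][j-1]).
    ·  C  T  T  A  A  C  G
 ·  0  0  0  0  0  0  0  0
 T  0  0  1  1  1  1  1  1
 A  0  0  1  1  2  2  2  2
 A  0  0  1  1  2  3  3  3
 A  0  0  1  1  2  3  3  3
 T  0  0  1  2  2  3  3  3
 G  0  0  1  2  2  3  3  4
 G  0  0  1  2  2  3  3  4
 G  0  0  1  2  2  3  3  4
 G  0  0  1  2  2  3  3  4
 C  0  1  1  2  2  3  4  4
dp[10][7] = 4. One LCS (by backtracking along matches): TAAG.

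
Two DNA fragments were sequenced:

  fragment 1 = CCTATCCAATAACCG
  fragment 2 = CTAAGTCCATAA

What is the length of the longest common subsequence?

Match C [2,1], then T [3,2], then A [4,4], then T [5,6], then C [6,7], then C [7,8], then A [9,9], then T [10,10], then A [11,11], then A [12,12] — 10 bases in the same relative order in both. dp[15][12] = 10 confirms this is the maximum.

10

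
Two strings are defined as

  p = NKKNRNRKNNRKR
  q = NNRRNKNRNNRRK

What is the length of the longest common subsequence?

9

Pick N (p #1, q #1) → N (p #4, q #2) → R (p #5, q #4) → N (p #6, q #7) → R (p #7, q #8) → N (p #9, q #9) → N (p #10, q #10) → R (p #11, q #12) → K (p #12, q #13); all 9 characters appear in both, in order. Since dp[13][13] = 9, nothing longer is possible.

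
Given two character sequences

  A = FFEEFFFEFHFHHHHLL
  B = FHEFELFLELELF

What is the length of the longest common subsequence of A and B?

7

Taking F (A #1, B #1) → F (A #2, B #4) → E (A #3, B #5) → F (A #5, B #7) → E (A #8, B #9) → L (A #16, B #10) → L (A #17, B #12) gives a common subsequence of length 7, and the DP table's final entry dp[17][13] is also 7, so no common subsequence is longer.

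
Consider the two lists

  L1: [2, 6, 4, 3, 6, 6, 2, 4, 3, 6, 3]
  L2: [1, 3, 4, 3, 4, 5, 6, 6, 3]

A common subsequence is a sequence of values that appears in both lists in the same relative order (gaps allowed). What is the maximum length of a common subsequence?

Taking 4 at L1[3]=L2[3], then 3 at L1[4]=L2[4], then 6 at L1[6]=L2[7], then 6 at L1[10]=L2[8], then 3 at L1[11]=L2[9] gives a common subsequence of length 5. Since dp[11][9] = 5, nothing longer is possible.

5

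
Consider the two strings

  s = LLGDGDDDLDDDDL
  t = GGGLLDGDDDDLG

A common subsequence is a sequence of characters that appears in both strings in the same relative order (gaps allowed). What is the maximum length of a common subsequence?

One common subsequence of length 9: L [1,4]; then L [2,5]; then D [4,6]; then G [5,7]; then D [10,8]; then D [11,9]; then D [12,10]; then D [13,11]; then L [14,12]. Since dp[14][13] = 9, nothing longer is possible.

9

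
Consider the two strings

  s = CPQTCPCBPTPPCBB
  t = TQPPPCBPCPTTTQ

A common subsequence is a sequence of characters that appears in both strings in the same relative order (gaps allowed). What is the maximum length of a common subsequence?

Match P (s #2, t #5), then C (s #5, t #6), then P (s #6, t #8), then C (s #7, t #9), then P (s #9, t #10), then T (s #10, t #13) — 6 characters in the same relative order in both. dp[15][14] = 6 confirms this is the maximum.

6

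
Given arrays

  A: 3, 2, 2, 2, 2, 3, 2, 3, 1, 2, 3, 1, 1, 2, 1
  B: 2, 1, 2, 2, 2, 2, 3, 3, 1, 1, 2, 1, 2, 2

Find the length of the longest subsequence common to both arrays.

11

Taking 2 [2,1] → 2 [3,3] → 2 [4,4] → 2 [5,5] → 2 [7,6] → 3 [8,7] → 3 [11,8] → 1 [12,9] → 1 [13,10] → 2 [14,11] → 1 [15,12] gives a common subsequence of length 11. Since dp[15][14] = 11, nothing longer is possible.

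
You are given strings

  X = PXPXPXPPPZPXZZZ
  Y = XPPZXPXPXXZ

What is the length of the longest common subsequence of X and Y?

Taking P [1,3] → X [2,5] → P [3,6] → X [4,7] → P [5,8] → X [6,9] → X [12,10] → Z [15,11] gives a common subsequence of length 8, and the DP table's final entry dp[15][11] is also 8, so no common subsequence is longer.

8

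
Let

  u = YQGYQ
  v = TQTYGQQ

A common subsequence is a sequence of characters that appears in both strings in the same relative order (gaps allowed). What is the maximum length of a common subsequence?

3

Match Y [1,4] → Q [2,6] → Q [5,7] — 3 characters in the same relative order in both, and the DP table's final entry dp[5][7] is also 3, so no common subsequence is longer.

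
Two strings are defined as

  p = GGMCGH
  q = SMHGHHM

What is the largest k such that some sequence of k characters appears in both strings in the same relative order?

3

Match M at p[3]=q[2]; then G at p[5]=q[4]; then H at p[6]=q[6] — 3 characters in the same relative order in both. The LCS DP gives dp[6][7] = 3, so this is optimal.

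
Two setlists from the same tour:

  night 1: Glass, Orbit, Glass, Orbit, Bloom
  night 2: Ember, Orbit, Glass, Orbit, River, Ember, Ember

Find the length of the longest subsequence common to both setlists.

One common subsequence of length 3: Orbit (night 1 #2, night 2 #2) → Glass (night 1 #3, night 2 #3) → Orbit (night 1 #4, night 2 #4). The LCS DP gives dp[5][7] = 3, so this is optimal.

3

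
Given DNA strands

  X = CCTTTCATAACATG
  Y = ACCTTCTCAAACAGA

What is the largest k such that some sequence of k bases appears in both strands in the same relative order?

One common subsequence of length 12: C [1,2], C [2,3], T [3,4], T [4,5], T [5,7], C [6,8], A [7,9], A [9,10], A [10,11], C [11,12], A [12,13], G [14,14]. Since dp[14][15] = 12, nothing longer is possible.

12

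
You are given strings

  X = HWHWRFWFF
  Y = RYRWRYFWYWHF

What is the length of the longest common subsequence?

Pick W (X #4, Y #4), then R (X #5, Y #5), then F (X #6, Y #7), then W (X #7, Y #10), then F (X #9, Y #12); all 5 characters appear in both, in order. dp[9][12] = 5 confirms this is the maximum.

5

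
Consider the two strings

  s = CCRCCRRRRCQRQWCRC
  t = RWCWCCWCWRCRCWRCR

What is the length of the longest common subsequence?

10

Pick C at s[1]=t[3] → C at s[2]=t[5] → C at s[4]=t[6] → C at s[5]=t[8] → R at s[6]=t[10] → R at s[9]=t[12] → C at s[10]=t[13] → R at s[12]=t[15] → C at s[15]=t[16] → R at s[16]=t[17]; all 10 characters appear in both, in order. The LCS DP gives dp[17][17] = 10, so this is optimal.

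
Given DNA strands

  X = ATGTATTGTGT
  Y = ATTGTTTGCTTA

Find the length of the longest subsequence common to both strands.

9

Pick A [1,1], T [2,3], G [3,4], T [4,5], T [6,6], T [7,7], G [8,8], T [9,10], T [11,11]; all 9 bases appear in both, in order. dp[11][12] = 9 confirms this is the maximum.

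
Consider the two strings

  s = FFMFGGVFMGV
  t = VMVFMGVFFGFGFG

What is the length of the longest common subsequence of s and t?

7

Taking F (s #1, t #4); then F (s #2, t #8); then F (s #4, t #9); then G (s #5, t #10); then G (s #6, t #12); then F (s #8, t #13); then G (s #10, t #14) gives a common subsequence of length 7. The LCS DP gives dp[11][14] = 7, so this is optimal.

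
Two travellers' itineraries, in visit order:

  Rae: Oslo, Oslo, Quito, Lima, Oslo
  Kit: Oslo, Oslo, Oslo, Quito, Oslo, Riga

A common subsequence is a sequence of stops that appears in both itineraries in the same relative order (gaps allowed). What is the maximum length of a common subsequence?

One common subsequence of length 4: Oslo [1,2], then Oslo [2,3], then Quito [3,4], then Oslo [5,5], and the DP table's final entry dp[5][6] is also 4, so no common subsequence is longer.

4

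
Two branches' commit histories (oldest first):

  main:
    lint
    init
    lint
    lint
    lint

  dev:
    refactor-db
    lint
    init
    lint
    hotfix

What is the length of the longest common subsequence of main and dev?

3

Match lint at main[1]=dev[2], init at main[2]=dev[3], lint at main[3]=dev[4] — 3 commits in the same relative order in both. dp[5][5] = 3 confirms this is the maximum.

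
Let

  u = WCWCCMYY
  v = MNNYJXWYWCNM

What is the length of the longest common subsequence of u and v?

Pick W (u #1, v #7), W (u #3, v #9), C (u #4, v #10), M (u #6, v #12); all 4 characters appear in both, in order. dp[8][12] = 4 confirms this is the maximum.

4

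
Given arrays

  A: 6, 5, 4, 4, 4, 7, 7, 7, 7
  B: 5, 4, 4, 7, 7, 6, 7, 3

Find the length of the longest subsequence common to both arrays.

6

Let dp[i][j] be the LCS length of the first i values of A and the first j values of B. dp[i][j] = dp[i-1][j-1]+1 when the i-th and j-th values match, else max(dp[i-1][j], dp[i][j-1]).
    ·  5  4  4  7  7  6  7  3
 ·  0  0  0  0  0  0  0  0  0
 6  0  0  0  0  0  0  1  1  1
 5  0  1  1  1  1  1  1  1  1
 4  0  1  2  2  2  2  2  2  2
 4  0  1  2  3  3  3  3  3  3
 4  0  1  2  3  3  3  3  3  3
 7  0  1  2  3  4  4  4  4  4
 7  0  1  2  3  4  5  5  5  5
 7  0  1  2  3  4  5  5  6  6
 7  0  1  2  3  4  5  5  6  6
dp[9][8] = 6. One LCS (by backtracking along matches): 5, 4, 4, 7, 7, 7.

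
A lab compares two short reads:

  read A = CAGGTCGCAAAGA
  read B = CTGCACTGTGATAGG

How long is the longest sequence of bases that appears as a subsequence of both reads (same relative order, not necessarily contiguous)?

8

Pick C (read A #1, read B #4); then A (read A #2, read B #5); then G (read A #4, read B #8); then T (read A #5, read B #9); then G (read A #7, read B #10); then A (read A #9, read B #11); then A (read A #10, read B #13); then G (read A #12, read B #15); all 8 bases appear in both, in order. Since dp[13][15] = 8, nothing longer is possible.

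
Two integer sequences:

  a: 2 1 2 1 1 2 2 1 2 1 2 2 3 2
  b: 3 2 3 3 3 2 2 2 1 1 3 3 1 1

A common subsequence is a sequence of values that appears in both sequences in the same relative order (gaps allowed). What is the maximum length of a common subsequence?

7

Pick 2 [1,2], 2 [3,6], 2 [6,7], 2 [7,8], 1 [8,9], 1 [10,10], 3 [13,12]; all 7 values appear in both, in order, and the DP table's final entry dp[14][14] is also 7, so no common subsequence is longer.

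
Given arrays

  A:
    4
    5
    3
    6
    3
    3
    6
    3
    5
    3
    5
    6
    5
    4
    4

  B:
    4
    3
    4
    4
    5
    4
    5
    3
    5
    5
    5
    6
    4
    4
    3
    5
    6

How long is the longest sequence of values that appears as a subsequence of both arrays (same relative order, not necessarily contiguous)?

8

Match 4 [1,6], then 5 [2,7], then 3 [3,8], then 5 [9,10], then 5 [11,11], then 6 [12,12], then 4 [14,13], then 4 [15,14] — 8 values in the same relative order in both. dp[15][17] = 8 confirms this is the maximum.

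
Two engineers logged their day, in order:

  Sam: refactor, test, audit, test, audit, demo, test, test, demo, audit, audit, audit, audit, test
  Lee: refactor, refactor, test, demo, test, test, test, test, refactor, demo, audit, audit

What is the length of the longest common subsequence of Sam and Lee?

8

Match refactor (Sam #1, Lee #2); then test (Sam #2, Lee #5); then test (Sam #4, Lee #6); then test (Sam #7, Lee #7); then test (Sam #8, Lee #8); then demo (Sam #9, Lee #10); then audit (Sam #12, Lee #11); then audit (Sam #13, Lee #12) — 8 tasks in the same relative order in both, and the DP table's final entry dp[14][12] is also 8, so no common subsequence is longer.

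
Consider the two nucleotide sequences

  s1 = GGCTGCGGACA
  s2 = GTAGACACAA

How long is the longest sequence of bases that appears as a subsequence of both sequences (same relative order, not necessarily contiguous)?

One common subsequence of length 7: G [2,1] → T [4,2] → G [5,4] → C [6,6] → A [9,7] → C [10,8] → A [11,10]. The LCS DP gives dp[11][10] = 7, so this is optimal.

7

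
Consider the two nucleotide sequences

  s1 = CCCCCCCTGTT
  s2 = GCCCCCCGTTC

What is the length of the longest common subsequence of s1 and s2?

One common subsequence of length 9: C [2,2] → C [3,3] → C [4,4] → C [5,5] → C [6,6] → C [7,7] → G [9,8] → T [10,9] → T [11,10], and the DP table's final entry dp[11][11] is also 9, so no common subsequence is longer.

9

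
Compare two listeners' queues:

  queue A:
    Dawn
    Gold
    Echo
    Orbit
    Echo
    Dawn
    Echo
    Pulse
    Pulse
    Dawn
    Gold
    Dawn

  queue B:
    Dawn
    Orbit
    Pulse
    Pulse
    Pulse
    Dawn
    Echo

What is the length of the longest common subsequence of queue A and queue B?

5

Taking Dawn at queue A[1]=queue B[1], then Orbit at queue A[4]=queue B[2], then Pulse at queue A[8]=queue B[4], then Pulse at queue A[9]=queue B[5], then Dawn at queue A[10]=queue B[6] gives a common subsequence of length 5, and the DP table's final entry dp[12][7] is also 5, so no common subsequence is longer.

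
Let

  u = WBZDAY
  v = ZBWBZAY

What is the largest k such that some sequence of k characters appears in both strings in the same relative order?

One common subsequence of length 5: W [1,3]; then B [2,4]; then Z [3,5]; then A [5,6]; then Y [6,7]. dp[6][7] = 5 confirms this is the maximum.

5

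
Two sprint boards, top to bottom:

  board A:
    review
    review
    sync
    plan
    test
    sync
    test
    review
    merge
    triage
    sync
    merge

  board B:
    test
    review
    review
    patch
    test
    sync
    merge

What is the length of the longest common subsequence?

Taking review at board A[1]=board B[2], then review at board A[2]=board B[3], then test at board A[7]=board B[5], then sync at board A[11]=board B[6], then merge at board A[12]=board B[7] gives a common subsequence of length 5. Since dp[12][7] = 5, nothing longer is possible.

5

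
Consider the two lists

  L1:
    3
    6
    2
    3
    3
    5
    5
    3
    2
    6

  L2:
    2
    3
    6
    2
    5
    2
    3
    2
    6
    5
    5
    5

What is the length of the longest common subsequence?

Pick 3 (L1 #1, L2 #2) → 6 (L1 #2, L2 #3) → 2 (L1 #3, L2 #4) → 5 (L1 #6, L2 #5) → 3 (L1 #8, L2 #7) → 2 (L1 #9, L2 #8) → 6 (L1 #10, L2 #9); all 7 values appear in both, in order. dp[10][12] = 7 confirms this is the maximum.

7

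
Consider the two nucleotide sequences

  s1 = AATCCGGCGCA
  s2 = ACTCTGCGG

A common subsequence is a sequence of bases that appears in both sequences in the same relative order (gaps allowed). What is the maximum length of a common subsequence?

Let dp[i][j] be the LCS length of the first i bases of s1 and the first j bases of s2. dp[i][j] = dp[i-1][j-1]+1 when the i-th and j-th bases match, else max(dp[i-1][j], dp[i][j-1]).
    ·  A  C  T  C  T  G  C  G  G
 ·  0  0  0  0  0  0  0  0  0  0
 A  0  1  1  1  1  1  1  1  1  1
 A  0  1  1  1  1  1  1  1  1  1
 T  0  1  1  2  2  2  2  2  2  2
 C  0  1  2  2  3  3  3  3  3  3
 C  0  1  2  2  3  3  3  4  4  4
 G  0  1  2  2  3  3  4  4  5  5
 G  0  1  2  2  3  3  4  4  5  6
 C  0  1  2  2  3  3  4  5  5  6
 G  0  1  2  2  3  3  4  5  6  6
 C  0  1  2  2  3  3  4  5  6  6
 A  0  1  2  2  3  3  4  5  6  6
dp[11][9] = 6. One LCS (by backtracking along matches): ATCCGG.

6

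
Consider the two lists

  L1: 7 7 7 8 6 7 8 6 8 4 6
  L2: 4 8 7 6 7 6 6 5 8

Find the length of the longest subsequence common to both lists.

5

Match 7 at L1[1]=L2[3], then 7 at L1[3]=L2[5], then 6 at L1[5]=L2[6], then 6 at L1[8]=L2[7], then 8 at L1[9]=L2[9] — 5 values in the same relative order in both. dp[11][9] = 5 confirms this is the maximum.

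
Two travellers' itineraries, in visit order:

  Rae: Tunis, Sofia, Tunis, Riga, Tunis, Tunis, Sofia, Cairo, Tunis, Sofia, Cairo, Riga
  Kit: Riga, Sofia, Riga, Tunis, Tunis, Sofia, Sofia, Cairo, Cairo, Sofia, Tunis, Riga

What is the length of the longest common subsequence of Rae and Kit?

8

Taking Sofia at Rae[2]=Kit[2], Riga at Rae[4]=Kit[3], Tunis at Rae[5]=Kit[4], Tunis at Rae[6]=Kit[5], Sofia at Rae[7]=Kit[7], Cairo at Rae[8]=Kit[9], Tunis at Rae[9]=Kit[11], Riga at Rae[12]=Kit[12] gives a common subsequence of length 8. Since dp[12][12] = 8, nothing longer is possible.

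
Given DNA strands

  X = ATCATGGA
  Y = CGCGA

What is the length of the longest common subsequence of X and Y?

4

Taking C [3,1] → G [6,2] → G [7,4] → A [8,5] gives a common subsequence of length 4. dp[8][5] = 4 confirms this is the maximum.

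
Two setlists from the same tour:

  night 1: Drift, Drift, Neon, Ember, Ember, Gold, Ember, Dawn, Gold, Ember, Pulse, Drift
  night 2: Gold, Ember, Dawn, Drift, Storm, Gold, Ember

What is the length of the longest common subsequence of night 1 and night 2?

5

Taking Gold at night 1[6]=night 2[1]; then Ember at night 1[7]=night 2[2]; then Dawn at night 1[8]=night 2[3]; then Gold at night 1[9]=night 2[6]; then Ember at night 1[10]=night 2[7] gives a common subsequence of length 5, and the DP table's final entry dp[12][7] is also 5, so no common subsequence is longer.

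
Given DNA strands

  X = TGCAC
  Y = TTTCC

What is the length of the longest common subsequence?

3

Let dp[i][j] be the LCS length of the first i bases of X and the first j bases of Y. dp[i][j] = dp[i-1][j-1]+1 when the i-th and j-th bases match, else max(dp[i-1][j], dp[i][j-1]).
    ·  T  T  T  C  C
 ·  0  0  0  0  0  0
 T  0  1  1  1  1  1
 G  0  1  1  1  1  1
 C  0  1  1  1  2  2
 A  0  1  1  1  2  2
 C  0  1  1  1  2  3
dp[5][5] = 3. One LCS (by backtracking along matches): TCC.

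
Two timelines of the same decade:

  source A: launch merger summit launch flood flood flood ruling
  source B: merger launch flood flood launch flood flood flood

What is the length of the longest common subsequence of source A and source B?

5

Taking launch [1,2], then launch [4,5], then flood [5,6], then flood [6,7], then flood [7,8] gives a common subsequence of length 5, and the DP table's final entry dp[8][8] is also 5, so no common subsequence is longer.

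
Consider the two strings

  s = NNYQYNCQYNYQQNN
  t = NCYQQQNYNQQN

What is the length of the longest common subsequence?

9

Taking N [1,1]; then Y [3,3]; then Q [4,6]; then N [6,7]; then Y [9,8]; then N [10,9]; then Q [12,10]; then Q [13,11]; then N [15,12] gives a common subsequence of length 9, and the DP table's final entry dp[15][12] is also 9, so no common subsequence is longer.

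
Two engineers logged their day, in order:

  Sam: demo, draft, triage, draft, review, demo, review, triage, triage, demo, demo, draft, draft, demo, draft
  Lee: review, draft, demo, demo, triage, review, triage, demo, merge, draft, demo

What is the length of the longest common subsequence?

7

Taking demo at Sam[1]=Lee[4]; then triage at Sam[3]=Lee[5]; then review at Sam[7]=Lee[6]; then triage at Sam[9]=Lee[7]; then demo at Sam[10]=Lee[8]; then draft at Sam[13]=Lee[10]; then demo at Sam[14]=Lee[11] gives a common subsequence of length 7. dp[15][11] = 7 confirms this is the maximum.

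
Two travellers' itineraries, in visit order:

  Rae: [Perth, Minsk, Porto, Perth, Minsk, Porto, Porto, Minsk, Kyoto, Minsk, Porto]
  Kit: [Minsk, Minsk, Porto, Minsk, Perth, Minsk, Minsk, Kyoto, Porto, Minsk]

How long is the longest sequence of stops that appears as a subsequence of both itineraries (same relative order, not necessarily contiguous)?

Taking Minsk [2,2], Porto [3,3], Perth [4,5], Minsk [5,6], Minsk [8,7], Kyoto [9,8], Minsk [10,10] gives a common subsequence of length 7. The LCS DP gives dp[11][10] = 7, so this is optimal.

7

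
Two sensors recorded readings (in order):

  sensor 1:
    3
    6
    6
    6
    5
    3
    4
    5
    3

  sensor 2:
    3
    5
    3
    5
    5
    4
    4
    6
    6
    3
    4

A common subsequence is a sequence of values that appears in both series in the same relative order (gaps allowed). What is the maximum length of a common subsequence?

5

Pick 3 (sensor 1 #1, sensor 2 #3), 6 (sensor 1 #3, sensor 2 #8), 6 (sensor 1 #4, sensor 2 #9), 3 (sensor 1 #6, sensor 2 #10), 4 (sensor 1 #7, sensor 2 #11); all 5 values appear in both, in order. Since dp[9][11] = 5, nothing longer is possible.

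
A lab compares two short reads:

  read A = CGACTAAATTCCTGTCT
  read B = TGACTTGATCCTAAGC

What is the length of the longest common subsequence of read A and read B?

Taking G [2,2], then A [3,3], then C [4,4], then T [5,6], then A [8,8], then T [10,9], then C [11,10], then C [12,11], then T [13,12], then G [14,15], then C [16,16] gives a common subsequence of length 11, and the DP table's final entry dp[17][16] is also 11, so no common subsequence is longer.

11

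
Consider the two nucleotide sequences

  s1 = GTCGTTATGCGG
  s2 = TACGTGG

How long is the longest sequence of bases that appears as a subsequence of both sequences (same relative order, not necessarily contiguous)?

Pick T at s1[2]=s2[1], then C at s1[3]=s2[3], then G at s1[4]=s2[4], then T at s1[8]=s2[5], then G at s1[11]=s2[6], then G at s1[12]=s2[7]; all 6 bases appear in both, in order. Since dp[12][7] = 6, nothing longer is possible.

6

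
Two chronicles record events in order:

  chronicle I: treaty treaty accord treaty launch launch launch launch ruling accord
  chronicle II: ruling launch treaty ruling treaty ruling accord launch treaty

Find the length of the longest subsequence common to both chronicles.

4

One common subsequence of length 4: treaty [1,3], treaty [2,5], accord [3,7], treaty [4,9]. Since dp[10][9] = 4, nothing longer is possible.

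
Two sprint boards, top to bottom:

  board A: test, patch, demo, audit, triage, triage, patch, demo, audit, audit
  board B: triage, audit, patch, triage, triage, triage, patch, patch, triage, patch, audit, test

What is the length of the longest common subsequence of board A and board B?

Pick patch (board A #2, board B #3), triage (board A #5, board B #6), triage (board A #6, board B #9), patch (board A #7, board B #10), audit (board A #9, board B #11); all 5 tasks appear in both, in order. Since dp[10][12] = 5, nothing longer is possible.

5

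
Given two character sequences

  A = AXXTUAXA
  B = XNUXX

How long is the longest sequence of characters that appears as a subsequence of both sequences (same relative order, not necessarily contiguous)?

Taking X at A[2]=B[1]; then X at A[3]=B[4]; then X at A[7]=B[5] gives a common subsequence of length 3. dp[8][5] = 3 confirms this is the maximum.

3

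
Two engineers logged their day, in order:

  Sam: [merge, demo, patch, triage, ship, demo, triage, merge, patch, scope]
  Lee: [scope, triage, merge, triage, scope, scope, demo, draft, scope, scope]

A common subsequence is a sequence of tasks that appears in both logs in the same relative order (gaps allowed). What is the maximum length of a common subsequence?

One common subsequence of length 4: merge (Sam #1, Lee #3), triage (Sam #4, Lee #4), demo (Sam #6, Lee #7), scope (Sam #10, Lee #10). dp[10][10] = 4 confirms this is the maximum.

4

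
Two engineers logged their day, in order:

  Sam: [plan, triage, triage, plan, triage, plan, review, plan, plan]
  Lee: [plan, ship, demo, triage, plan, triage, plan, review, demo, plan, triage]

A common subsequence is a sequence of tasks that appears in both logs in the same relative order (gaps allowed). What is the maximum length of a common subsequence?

Pick plan at Sam[1]=Lee[1]; then triage at Sam[3]=Lee[4]; then plan at Sam[4]=Lee[5]; then triage at Sam[5]=Lee[6]; then plan at Sam[6]=Lee[7]; then review at Sam[7]=Lee[8]; then plan at Sam[8]=Lee[10]; all 7 tasks appear in both, in order. Since dp[9][11] = 7, nothing longer is possible.

7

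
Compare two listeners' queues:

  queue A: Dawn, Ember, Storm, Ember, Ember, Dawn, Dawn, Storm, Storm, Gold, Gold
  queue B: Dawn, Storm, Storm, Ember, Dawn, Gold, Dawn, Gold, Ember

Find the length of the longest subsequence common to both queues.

6

Taking Dawn [1,1]; then Storm [3,3]; then Ember [5,4]; then Dawn [6,5]; then Dawn [7,7]; then Gold [10,8] gives a common subsequence of length 6. dp[11][9] = 6 confirms this is the maximum.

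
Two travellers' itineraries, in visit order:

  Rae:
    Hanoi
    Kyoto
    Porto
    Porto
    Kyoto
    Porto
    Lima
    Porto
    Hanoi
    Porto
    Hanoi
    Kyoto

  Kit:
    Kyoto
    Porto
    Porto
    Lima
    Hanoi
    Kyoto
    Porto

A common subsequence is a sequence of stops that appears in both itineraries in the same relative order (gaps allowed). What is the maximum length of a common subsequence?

6

Match Kyoto [2,1], then Porto [4,2], then Porto [6,3], then Lima [7,4], then Hanoi [9,5], then Porto [10,7] — 6 stops in the same relative order in both, and the DP table's final entry dp[12][7] is also 6, so no common subsequence is longer.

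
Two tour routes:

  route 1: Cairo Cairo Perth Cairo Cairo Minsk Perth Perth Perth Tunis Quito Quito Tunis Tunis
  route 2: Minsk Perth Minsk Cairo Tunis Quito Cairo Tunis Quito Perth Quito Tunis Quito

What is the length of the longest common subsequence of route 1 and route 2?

7

Taking Perth (route 1 #3, route 2 #2), then Cairo (route 1 #4, route 2 #4), then Cairo (route 1 #5, route 2 #7), then Tunis (route 1 #10, route 2 #8), then Quito (route 1 #11, route 2 #9), then Quito (route 1 #12, route 2 #11), then Tunis (route 1 #13, route 2 #12) gives a common subsequence of length 7, and the DP table's final entry dp[14][13] is also 7, so no common subsequence is longer.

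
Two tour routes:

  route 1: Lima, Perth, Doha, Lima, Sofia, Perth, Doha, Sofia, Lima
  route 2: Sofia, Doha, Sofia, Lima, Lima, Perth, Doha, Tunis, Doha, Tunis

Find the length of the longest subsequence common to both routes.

4

Match Lima at route 1[1]=route 2[5] → Perth at route 1[2]=route 2[6] → Doha at route 1[3]=route 2[7] → Doha at route 1[7]=route 2[9] — 4 stops in the same relative order in both. dp[9][10] = 4 confirms this is the maximum.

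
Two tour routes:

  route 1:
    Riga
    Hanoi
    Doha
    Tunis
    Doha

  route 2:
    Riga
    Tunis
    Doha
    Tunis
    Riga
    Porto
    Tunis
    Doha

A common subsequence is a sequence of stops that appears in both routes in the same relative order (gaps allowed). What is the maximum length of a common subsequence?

4

Match Riga [1,1], then Doha [3,3], then Tunis [4,7], then Doha [5,8] — 4 stops in the same relative order in both. dp[5][8] = 4 confirms this is the maximum.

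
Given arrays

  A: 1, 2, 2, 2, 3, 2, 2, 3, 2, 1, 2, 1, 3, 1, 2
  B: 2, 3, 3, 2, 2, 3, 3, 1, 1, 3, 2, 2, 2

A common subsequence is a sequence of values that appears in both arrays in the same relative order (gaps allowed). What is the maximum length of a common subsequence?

9

Pick 2 [2,1]; then 2 [3,4]; then 2 [4,5]; then 3 [5,6]; then 3 [8,7]; then 1 [10,8]; then 1 [12,9]; then 3 [13,10]; then 2 [15,13]; all 9 values appear in both, in order. The LCS DP gives dp[15][13] = 9, so this is optimal.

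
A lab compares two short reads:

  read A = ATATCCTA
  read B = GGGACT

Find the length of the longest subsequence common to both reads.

Let dp[i][j] be the LCS length of the first i bases of read A and the first j bases of read B. dp[i][j] = dp[i-1][j-1]+1 when the i-th and j-th bases match, else max(dp[i-1][j], dp[i][j-1]).
    ·  G  G  G  A  C  T
 ·  0  0  0  0  0  0  0
 A  0  0  0  0  1  1  1
 T  0  0  0  0  1  1  2
 A  0  0  0  0  1  1  2
 T  0  0  0  0  1  1  2
 C  0  0  0  0  1  2  2
 C  0  0  0  0  1  2  2
 T  0  0  0  0  1  2  3
 A  0  0  0  0  1  2  3
dp[8][6] = 3. One LCS (by backtracking along matches): ACT.

3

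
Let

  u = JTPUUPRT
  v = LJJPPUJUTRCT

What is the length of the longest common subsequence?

Match J [1,3], then P [3,5], then U [4,6], then U [5,8], then R [7,10], then T [8,12] — 6 characters in the same relative order in both. dp[8][12] = 6 confirms this is the maximum.

6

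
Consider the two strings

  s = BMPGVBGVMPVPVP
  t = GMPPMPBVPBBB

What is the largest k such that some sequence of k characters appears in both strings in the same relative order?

Taking M at s[2]=t[2] → P at s[3]=t[4] → M at s[9]=t[5] → P at s[10]=t[6] → V at s[11]=t[8] → P at s[12]=t[9] gives a common subsequence of length 6, and the DP table's final entry dp[14][12] is also 6, so no common subsequence is longer.

6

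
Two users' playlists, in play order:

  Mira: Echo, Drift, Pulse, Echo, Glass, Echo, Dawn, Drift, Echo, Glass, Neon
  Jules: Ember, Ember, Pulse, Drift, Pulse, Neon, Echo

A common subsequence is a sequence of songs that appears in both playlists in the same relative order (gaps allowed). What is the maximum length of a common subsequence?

3

Taking Drift [2,4], then Pulse [3,5], then Echo [9,7] gives a common subsequence of length 3. The LCS DP gives dp[11][7] = 3, so this is optimal.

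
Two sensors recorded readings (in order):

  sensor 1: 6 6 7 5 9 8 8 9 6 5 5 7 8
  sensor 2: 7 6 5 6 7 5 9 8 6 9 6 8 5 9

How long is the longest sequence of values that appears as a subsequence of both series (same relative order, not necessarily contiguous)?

Match 6 at sensor 1[1]=sensor 2[2]; then 6 at sensor 1[2]=sensor 2[4]; then 7 at sensor 1[3]=sensor 2[5]; then 5 at sensor 1[4]=sensor 2[6]; then 9 at sensor 1[5]=sensor 2[7]; then 8 at sensor 1[6]=sensor 2[8]; then 9 at sensor 1[8]=sensor 2[10]; then 6 at sensor 1[9]=sensor 2[11]; then 5 at sensor 1[10]=sensor 2[13] — 9 values in the same relative order in both, and the DP table's final entry dp[13][14] is also 9, so no common subsequence is longer.

9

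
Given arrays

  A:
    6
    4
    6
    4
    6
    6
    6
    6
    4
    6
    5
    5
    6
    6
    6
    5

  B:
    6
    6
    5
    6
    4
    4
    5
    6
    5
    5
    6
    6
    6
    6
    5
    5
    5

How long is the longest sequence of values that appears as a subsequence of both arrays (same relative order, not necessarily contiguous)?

11

Pick 6 [1,4] → 4 [2,5] → 4 [4,6] → 6 [5,8] → 6 [6,11] → 6 [7,12] → 6 [8,13] → 6 [10,14] → 5 [11,15] → 5 [12,16] → 5 [16,17]; all 11 values appear in both, in order. dp[16][17] = 11 confirms this is the maximum.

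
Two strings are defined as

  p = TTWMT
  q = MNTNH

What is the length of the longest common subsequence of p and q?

2

Pick M [4,1] → T [5,3]; all 2 characters appear in both, in order. dp[5][5] = 2 confirms this is the maximum.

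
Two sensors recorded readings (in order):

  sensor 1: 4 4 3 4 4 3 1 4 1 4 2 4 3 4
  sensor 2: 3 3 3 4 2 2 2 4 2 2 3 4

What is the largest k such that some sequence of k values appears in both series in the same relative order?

Pick 3 at sensor 1[3]=sensor 2[2], then 3 at sensor 1[6]=sensor 2[3], then 4 at sensor 1[8]=sensor 2[4], then 4 at sensor 1[10]=sensor 2[8], then 2 at sensor 1[11]=sensor 2[10], then 3 at sensor 1[13]=sensor 2[11], then 4 at sensor 1[14]=sensor 2[12]; all 7 values appear in both, in order. Since dp[14][12] = 7, nothing longer is possible.

7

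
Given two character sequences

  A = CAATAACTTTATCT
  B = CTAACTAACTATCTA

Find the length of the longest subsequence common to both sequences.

Pick C at A[1]=B[1]; then A at A[2]=B[3]; then A at A[3]=B[4]; then T at A[4]=B[6]; then A at A[5]=B[7]; then A at A[6]=B[8]; then C at A[7]=B[9]; then T at A[10]=B[10]; then A at A[11]=B[11]; then T at A[12]=B[12]; then C at A[13]=B[13]; then T at A[14]=B[14]; all 12 characters appear in both, in order. dp[14][15] = 12 confirms this is the maximum.

12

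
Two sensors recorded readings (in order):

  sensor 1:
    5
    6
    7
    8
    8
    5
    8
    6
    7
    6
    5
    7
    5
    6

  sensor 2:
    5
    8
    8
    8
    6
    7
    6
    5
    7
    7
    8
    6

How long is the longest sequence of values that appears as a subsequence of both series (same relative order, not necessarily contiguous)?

Taking 5 [1,1] → 8 [4,2] → 8 [5,3] → 8 [7,4] → 6 [8,5] → 7 [9,6] → 6 [10,7] → 5 [11,8] → 7 [12,10] → 6 [14,12] gives a common subsequence of length 10. dp[14][12] = 10 confirms this is the maximum.

10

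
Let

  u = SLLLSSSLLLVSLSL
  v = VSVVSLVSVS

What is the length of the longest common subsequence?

Pick S (u #1, v #2), then S (u #7, v #5), then L (u #10, v #6), then V (u #11, v #7), then S (u #12, v #8), then S (u #14, v #10); all 6 characters appear in both, in order. The LCS DP gives dp[15][10] = 6, so this is optimal.

6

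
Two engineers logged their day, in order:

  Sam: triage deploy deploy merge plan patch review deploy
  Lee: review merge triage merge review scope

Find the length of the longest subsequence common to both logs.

Taking triage at Sam[1]=Lee[3]; then merge at Sam[4]=Lee[4]; then review at Sam[7]=Lee[5] gives a common subsequence of length 3, and the DP table's final entry dp[8][6] is also 3, so no common subsequence is longer.

3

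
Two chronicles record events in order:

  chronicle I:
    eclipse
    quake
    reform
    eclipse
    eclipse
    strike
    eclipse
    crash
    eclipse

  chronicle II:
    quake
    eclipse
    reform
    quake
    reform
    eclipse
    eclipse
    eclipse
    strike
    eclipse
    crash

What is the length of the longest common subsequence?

Taking eclipse (chronicle I #1, chronicle II #2) → quake (chronicle I #2, chronicle II #4) → reform (chronicle I #3, chronicle II #5) → eclipse (chronicle I #4, chronicle II #7) → eclipse (chronicle I #5, chronicle II #8) → strike (chronicle I #6, chronicle II #9) → eclipse (chronicle I #7, chronicle II #10) → crash (chronicle I #8, chronicle II #11) gives a common subsequence of length 8. dp[9][11] = 8 confirms this is the maximum.

8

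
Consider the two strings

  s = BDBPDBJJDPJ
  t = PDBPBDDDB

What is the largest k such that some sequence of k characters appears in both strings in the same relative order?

5

Match D [2,2], B [3,3], P [4,4], D [5,8], B [6,9] — 5 characters in the same relative order in both, and the DP table's final entry dp[11][9] is also 5, so no common subsequence is longer.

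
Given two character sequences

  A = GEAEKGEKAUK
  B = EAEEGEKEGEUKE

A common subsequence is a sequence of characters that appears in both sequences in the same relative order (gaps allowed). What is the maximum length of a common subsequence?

Pick E at A[2]=B[1] → A at A[3]=B[2] → E at A[4]=B[6] → K at A[5]=B[7] → G at A[6]=B[9] → E at A[7]=B[10] → U at A[10]=B[11] → K at A[11]=B[12]; all 8 characters appear in both, in order. dp[11][13] = 8 confirms this is the maximum.

8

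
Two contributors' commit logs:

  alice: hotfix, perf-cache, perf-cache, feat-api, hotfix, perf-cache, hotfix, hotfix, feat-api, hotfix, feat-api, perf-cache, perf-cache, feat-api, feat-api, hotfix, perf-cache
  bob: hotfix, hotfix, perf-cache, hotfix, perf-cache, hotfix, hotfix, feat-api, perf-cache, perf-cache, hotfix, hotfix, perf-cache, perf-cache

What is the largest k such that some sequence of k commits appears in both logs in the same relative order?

One common subsequence of length 11: hotfix [1,2]; then perf-cache [3,3]; then hotfix [5,4]; then perf-cache [6,5]; then hotfix [8,6]; then hotfix [10,7]; then feat-api [11,8]; then perf-cache [12,9]; then perf-cache [13,10]; then hotfix [16,12]; then perf-cache [17,14], and the DP table's final entry dp[17][14] is also 11, so no common subsequence is longer.

11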